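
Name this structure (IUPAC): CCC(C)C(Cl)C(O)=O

Counting along the main chain through the –COOH group gives 5 carbons: the parent is pentane.
The principal characteristic group is a carboxylic acid (terminal –COOH), named with the suffix -oic acid.
Number the chain so that the carboxylic acid carbon is C-1 by definition.
That gives a chloro group at C-2; a methyl group at C-3.
The substituents are ordered alphabetically, ignoring any di-/tri- multipliers.
Assembling the pieces gives 2-chloro-3-methylpentanoic acid.

2-chloro-3-methylpentanoic acid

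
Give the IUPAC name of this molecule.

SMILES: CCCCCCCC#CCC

undec-3-yne

Counting along the main chain through the multiple bond gives 11 carbons: the parent is undecane.
The chain contains a C≡C triple bond, so the unsaturation ending is -yne.
Number the chain so that numbering from this end puts the triple bond at C-3 rather than C-8.
That gives the triple bond between C-3 and C-4.
The name is undec-3-yne.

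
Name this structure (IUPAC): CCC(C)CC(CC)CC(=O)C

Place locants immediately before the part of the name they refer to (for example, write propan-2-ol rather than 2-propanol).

Counting along the main chain through the carbonyl gives 8 carbons: the parent is octane.
A ketone (C=O on an internal carbon) is the principal characteristic group, giving the suffix -one.
The numbering direction is chosen so that numbering from this end puts the carbonyl group at C-2 rather than C-7.
That gives the carbonyl at C-2; an ethyl group at C-4; a methyl group at C-6.
The substituents are ordered alphabetically, ignoring any di-/tri- multipliers.
Assembling the pieces gives 4-ethyl-6-methyloctan-2-one.

4-ethyl-6-methyloctan-2-one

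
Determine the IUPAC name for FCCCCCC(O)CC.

The longest chain bearing the –OH group is 8 carbons long (octane).
The highest-priority functional group is an alcohol (–OH), so the name ends in -ol.
Number the chain so that numbering from this end puts the hydroxyl group at C-3 rather than C-6.
This places the hydroxyl at C-3; a fluoro group at C-8.
The name is 8-fluorooctan-3-ol.

8-fluorooctan-3-ol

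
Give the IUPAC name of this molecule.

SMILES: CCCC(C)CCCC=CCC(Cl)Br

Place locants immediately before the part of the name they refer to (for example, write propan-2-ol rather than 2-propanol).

Counting along the main chain through the multiple bond gives 11 carbons: the parent is undecane.
The chain contains a C=C double bond, so the unsaturation ending is -ene.
Number the chain so that numbering from this end puts the double bond at C-3 rather than C-8.
This places the double bond between C-3 and C-4; a bromo group at C-1; a chloro group at C-1; a methyl group at C-8.
The substituents are ordered alphabetically, ignoring any di-/tri- multipliers.
Assembling the pieces gives 1-bromo-1-chloro-8-methylundec-3-ene.

1-bromo-1-chloro-8-methylundec-3-ene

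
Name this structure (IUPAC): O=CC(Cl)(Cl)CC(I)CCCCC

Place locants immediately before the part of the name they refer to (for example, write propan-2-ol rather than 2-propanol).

The longest carbon chain that includes the –CHO group has 9 carbons, so the parent hydride is nonane.
The principal characteristic group is an aldehyde (terminal –CHO), named with the suffix -al.
The numbering direction is chosen so that the aldehyde carbon is C-1 by definition.
That gives two chloro groups at C-2; an iodo group at C-4.
The substituents are ordered alphabetically, ignoring any di-/tri- multipliers.
Putting it together: 2,2-dichloro-4-iodononanal.

2,2-dichloro-4-iodononanal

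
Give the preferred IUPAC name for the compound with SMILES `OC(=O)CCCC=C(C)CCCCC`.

6-methylundec-5-enoic acid

Counting along the main chain through the –COOH group and the multiple bond gives 11 carbons: the parent is undecane.
The highest-priority functional group is a carboxylic acid (terminal –COOH), so the name ends in -oic acid.
The chain contains a C=C double bond, so the unsaturation ending is -ene.
Choose the numbering such that the carboxylic acid carbon is C-1 by definition.
With this numbering: the double bond between C-5 and C-6; a methyl group at C-6.
Assembling the pieces gives 6-methylundec-5-enoic acid.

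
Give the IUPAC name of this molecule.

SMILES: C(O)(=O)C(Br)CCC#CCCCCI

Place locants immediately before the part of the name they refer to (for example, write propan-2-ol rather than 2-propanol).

2-bromo-10-iododec-5-ynoic acid

Counting along the main chain through the –COOH group and the multiple bond gives 10 carbons: the parent is decane.
The principal characteristic group is a carboxylic acid (terminal –COOH), named with the suffix -oic acid.
A C≡C triple bond in the chain gives the infix -yne-.
The numbering direction is chosen so that the carboxylic acid carbon is C-1 by definition.
This places the triple bond between C-5 and C-6; a bromo group at C-2; an iodo group at C-10.
The substituents are ordered alphabetically, ignoring any di-/tri- multipliers.
Putting it together: 2-bromo-10-iododec-5-ynoic acid.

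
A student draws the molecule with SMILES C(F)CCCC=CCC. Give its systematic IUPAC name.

8-fluorooct-3-ene

The longest carbon chain that includes the multiple bond has 8 carbons, so the parent hydride is octane.
A C=C double bond in the chain gives the infix -ene-.
Number the chain so that numbering from this end puts the double bond at C-3 rather than C-5.
This places the double bond between C-3 and C-4; a fluoro group at C-8.
Putting it together: 8-fluorooct-3-ene.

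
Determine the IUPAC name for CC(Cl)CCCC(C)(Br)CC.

6-bromo-2-chloro-6-methyloctane

The longest continuous carbon chain has 8 atoms, so the parent hydride is octane.
Choose the numbering such that the substituent locant set {2,6,6} is lower than {3,3,7} at the first point of difference.
With this numbering: a bromo group at C-6; a chloro group at C-2; a methyl group at C-6.
The substituents are ordered alphabetically, ignoring any di-/tri- multipliers.
Putting it together: 6-bromo-2-chloro-6-methyloctane.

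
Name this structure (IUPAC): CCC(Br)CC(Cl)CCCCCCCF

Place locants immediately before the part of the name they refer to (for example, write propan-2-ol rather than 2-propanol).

10-bromo-8-chloro-1-fluorododecane

The longest carbon chain is 12 atoms: the parent is dodecane.
Number the chain so that the substituent locant set {1,8,10} is lower than {3,5,12} at the first point of difference.
This places a bromo group at C-10; a chloro group at C-8; a fluoro group at C-1.
The substituents are ordered alphabetically, ignoring any di-/tri- multipliers.
The name is 10-bromo-8-chloro-1-fluorododecane.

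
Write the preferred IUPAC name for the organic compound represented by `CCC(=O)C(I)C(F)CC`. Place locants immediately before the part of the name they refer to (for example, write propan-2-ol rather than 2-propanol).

5-fluoro-4-iodoheptan-3-one

The longest carbon chain that includes the carbonyl has 7 carbons, so the parent hydride is heptane.
The highest-priority functional group is a ketone (C=O on an internal carbon), so the name ends in -one.
Choose the numbering such that numbering from this end puts the carbonyl group at C-3 rather than C-5.
That gives the carbonyl at C-3; a fluoro group at C-5; an iodo group at C-4.
Prefixes are listed alphabetically: fluoro, iodo.
The name is 5-fluoro-4-iodoheptan-3-one.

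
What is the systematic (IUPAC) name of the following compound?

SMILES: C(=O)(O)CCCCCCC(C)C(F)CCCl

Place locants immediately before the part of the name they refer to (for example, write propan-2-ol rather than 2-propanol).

Counting along the main chain through the –COOH group gives 11 carbons: the parent is undecane.
A carboxylic acid (terminal –COOH) is the principal characteristic group, giving the suffix -oic acid.
Number the chain so that the carboxylic acid carbon is C-1 by definition.
That gives a chloro group at C-11; a fluoro group at C-9; a methyl group at C-8.
Substituent prefixes are cited in alphabetical order (multiplying prefixes like di-/tri- are ignored for ordering).
Assembling the pieces gives 11-chloro-9-fluoro-8-methylundecanoic acid.

11-chloro-9-fluoro-8-methylundecanoic acid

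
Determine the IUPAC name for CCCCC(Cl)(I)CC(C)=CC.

5-chloro-5-iodo-3-methylnon-2-ene

The longest carbon chain that includes the multiple bond has 9 carbons, so the parent hydride is nonane.
The chain contains a C=C double bond, so the unsaturation ending is -ene.
The numbering direction is chosen so that numbering from this end puts the double bond at C-2 rather than C-7.
This places the double bond between C-2 and C-3; a chloro group at C-5; an iodo group at C-5; a methyl group at C-3.
Prefixes are listed alphabetically: chloro, iodo, methyl.
Putting it together: 5-chloro-5-iodo-3-methylnon-2-ene.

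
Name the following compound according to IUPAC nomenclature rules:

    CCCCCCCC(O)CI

Counting along the main chain through the –OH group gives 9 carbons: the parent is nonane.
The highest-priority functional group is an alcohol (–OH), so the name ends in -ol.
Number the chain so that numbering from this end puts the hydroxyl group at C-2 rather than C-8.
This places the hydroxyl at C-2; an iodo group at C-1.
The name is 1-iodononan-2-ol.

1-iodononan-2-ol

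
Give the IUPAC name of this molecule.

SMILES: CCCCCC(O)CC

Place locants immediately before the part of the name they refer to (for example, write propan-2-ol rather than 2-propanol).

The longest chain bearing the –OH group is 8 carbons long (octane).
The highest-priority functional group is an alcohol (–OH), so the name ends in -ol.
Choose the numbering such that numbering from this end puts the hydroxyl group at C-3 rather than C-6.
This places the hydroxyl at C-3.
Putting it together: octan-3-ol.

octan-3-ol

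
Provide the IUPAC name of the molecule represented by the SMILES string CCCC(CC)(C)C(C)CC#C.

Counting along the main chain through the multiple bond gives 8 carbons: the parent is octane.
There is one C≡C triple bond, indicated by the ending -yne.
Choose the numbering such that numbering from this end puts the triple bond at C-1 rather than C-7.
That gives the triple bond between C-1 and C-2; an ethyl group at C-5; methyl groups at C-4 and C-5.
Prefixes are listed alphabetically: ethyl, methyl.
Putting it together: 5-ethyl-4,5-dimethyloct-1-yne.

5-ethyl-4,5-dimethyloct-1-yne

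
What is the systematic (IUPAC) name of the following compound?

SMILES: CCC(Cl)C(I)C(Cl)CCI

3,5-dichloro-1,4-diiodoheptane

The longest continuous carbon chain has 7 atoms, so the parent hydride is heptane.
Choose the numbering such that the substituent locant set {1,3,4,5} is lower than {3,4,5,7} at the first point of difference.
With this numbering: chloro groups at C-3 and C-5; iodo groups at C-1 and C-4.
Substituent prefixes are cited in alphabetical order (multiplying prefixes like di-/tri- are ignored for ordering).
Putting it together: 3,5-dichloro-1,4-diiodoheptane.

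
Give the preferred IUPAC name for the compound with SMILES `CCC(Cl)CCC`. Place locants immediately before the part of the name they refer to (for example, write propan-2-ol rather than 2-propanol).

The longest carbon chain is 6 atoms: the parent is hexane.
Choose the numbering such that the substituent locant set {3} is lower than {4} at the first point of difference.
That gives a chloro group at C-3.
Putting it together: 3-chlorohexane.

3-chlorohexane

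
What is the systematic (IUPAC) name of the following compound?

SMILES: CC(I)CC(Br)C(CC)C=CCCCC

8-bromo-7-ethyl-10-iodoundec-5-ene

The longest chain bearing the multiple bond is 11 carbons long (undecane).
A C=C double bond in the chain gives the infix -ene-.
Choose the numbering such that numbering from this end puts the double bond at C-5 rather than C-6.
With this numbering: the double bond between C-5 and C-6; a bromo group at C-8; an ethyl group at C-7; an iodo group at C-10.
The substituents are ordered alphabetically, ignoring any di-/tri- multipliers.
The name is 8-bromo-7-ethyl-10-iodoundec-5-ene.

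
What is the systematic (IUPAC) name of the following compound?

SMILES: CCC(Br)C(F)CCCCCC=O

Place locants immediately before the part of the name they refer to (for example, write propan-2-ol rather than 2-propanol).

8-bromo-7-fluorodecanal

The longest carbon chain that includes the –CHO group has 10 carbons, so the parent hydride is decane.
The principal characteristic group is an aldehyde (terminal –CHO), named with the suffix -al.
Choose the numbering such that the aldehyde carbon is C-1 by definition.
That gives a bromo group at C-8; a fluoro group at C-7.
Substituent prefixes are cited in alphabetical order (multiplying prefixes like di-/tri- are ignored for ordering).
The name is 8-bromo-7-fluorodecanal.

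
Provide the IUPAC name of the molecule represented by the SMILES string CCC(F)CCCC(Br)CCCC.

7-bromo-3-fluoroundecane

The longest continuous carbon chain has 11 atoms, so the parent hydride is undecane.
Number the chain so that the substituent locant set {3,7} is lower than {5,9} at the first point of difference.
This places a bromo group at C-7; a fluoro group at C-3.
The substituents are ordered alphabetically, ignoring any di-/tri- multipliers.
Putting it together: 7-bromo-3-fluoroundecane.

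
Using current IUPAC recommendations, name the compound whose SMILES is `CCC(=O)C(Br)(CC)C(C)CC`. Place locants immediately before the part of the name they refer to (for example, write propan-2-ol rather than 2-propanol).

4-bromo-4-ethyl-5-methylheptan-3-one

The longest chain bearing the carbonyl is 7 carbons long (heptane).
The highest-priority functional group is a ketone (C=O on an internal carbon), so the name ends in -one.
Choose the numbering such that numbering from this end puts the carbonyl group at C-3 rather than C-5.
With this numbering: the carbonyl at C-3; a bromo group at C-4; an ethyl group at C-4; a methyl group at C-5.
Substituent prefixes are cited in alphabetical order (multiplying prefixes like di-/tri- are ignored for ordering).
The name is 4-bromo-4-ethyl-5-methylheptan-3-one.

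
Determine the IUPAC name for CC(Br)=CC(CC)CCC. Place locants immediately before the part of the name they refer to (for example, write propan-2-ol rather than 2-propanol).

The longest chain bearing the multiple bond is 7 carbons long (heptane).
A C=C double bond in the chain gives the infix -ene-.
The numbering direction is chosen so that numbering from this end puts the double bond at C-2 rather than C-5.
That gives the double bond between C-2 and C-3; a bromo group at C-2; an ethyl group at C-4.
The substituents are ordered alphabetically, ignoring any di-/tri- multipliers.
Putting it together: 2-bromo-4-ethylhept-2-ene.

2-bromo-4-ethylhept-2-ene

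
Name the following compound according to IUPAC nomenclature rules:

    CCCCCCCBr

The longest continuous carbon chain has 7 atoms, so the parent hydride is heptane.
Choose the numbering such that the substituent locant set {1} is lower than {7} at the first point of difference.
This places a bromo group at C-1.
Assembling the pieces gives 1-bromoheptane.

1-bromoheptane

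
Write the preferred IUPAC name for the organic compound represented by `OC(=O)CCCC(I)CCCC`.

5-iodononanoic acid

Counting along the main chain through the –COOH group gives 9 carbons: the parent is nonane.
A carboxylic acid (terminal –COOH) is the principal characteristic group, giving the suffix -oic acid.
The numbering direction is chosen so that the carboxylic acid carbon is C-1 by definition.
That gives an iodo group at C-5.
Assembling the pieces gives 5-iodononanoic acid.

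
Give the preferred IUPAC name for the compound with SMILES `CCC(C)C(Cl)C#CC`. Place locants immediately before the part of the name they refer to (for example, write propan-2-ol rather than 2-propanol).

4-chloro-5-methylhept-2-yne

The longest carbon chain that includes the multiple bond has 7 carbons, so the parent hydride is heptane.
The chain contains a C≡C triple bond, so the unsaturation ending is -yne.
Number the chain so that numbering from this end puts the triple bond at C-2 rather than C-5.
With this numbering: the triple bond between C-2 and C-3; a chloro group at C-4; a methyl group at C-5.
The substituents are ordered alphabetically, ignoring any di-/tri- multipliers.
Assembling the pieces gives 4-chloro-5-methylhept-2-yne.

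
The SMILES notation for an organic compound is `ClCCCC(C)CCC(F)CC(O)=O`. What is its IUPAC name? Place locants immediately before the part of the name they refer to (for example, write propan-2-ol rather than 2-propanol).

9-chloro-3-fluoro-6-methylnonanoic acid

The longest carbon chain that includes the –COOH group has 9 carbons, so the parent hydride is nonane.
The highest-priority functional group is a carboxylic acid (terminal –COOH), so the name ends in -oic acid.
Choose the numbering such that the carboxylic acid carbon is C-1 by definition.
That gives a chloro group at C-9; a fluoro group at C-3; a methyl group at C-6.
Prefixes are listed alphabetically: chloro, fluoro, methyl.
Assembling the pieces gives 9-chloro-3-fluoro-6-methylnonanoic acid.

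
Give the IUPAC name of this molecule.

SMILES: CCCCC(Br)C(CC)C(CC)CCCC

5-bromo-6,7-diethylundecane

The longest continuous carbon chain has 11 atoms, so the parent hydride is undecane.
Choose the numbering such that the locant sets are identical either way, so the alphabetically earlier bromo substituent takes the lower locant (5 rather than 7).
With this numbering: a bromo group at C-5; ethyl groups at C-6 and C-7.
Substituent prefixes are cited in alphabetical order (multiplying prefixes like di-/tri- are ignored for ordering).
The name is 5-bromo-6,7-diethylundecane.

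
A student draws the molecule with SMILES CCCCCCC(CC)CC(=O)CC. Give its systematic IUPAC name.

5-ethylundecan-3-one

The longest carbon chain that includes the carbonyl has 11 carbons, so the parent hydride is undecane.
The principal characteristic group is a ketone (C=O on an internal carbon), named with the suffix -one.
Choose the numbering such that numbering from this end puts the carbonyl group at C-3 rather than C-9.
That gives the carbonyl at C-3; an ethyl group at C-5.
The name is 5-ethylundecan-3-one.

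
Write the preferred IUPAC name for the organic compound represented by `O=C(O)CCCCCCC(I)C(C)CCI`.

8,11-diiodo-9-methylundecanoic acid

The longest chain bearing the –COOH group is 11 carbons long (undecane).
The highest-priority functional group is a carboxylic acid (terminal –COOH), so the name ends in -oic acid.
Choose the numbering such that the carboxylic acid carbon is C-1 by definition.
This places iodo groups at C-8 and C-11; a methyl group at C-9.
Prefixes are listed alphabetically: iodo, methyl.
Assembling the pieces gives 8,11-diiodo-9-methylundecanoic acid.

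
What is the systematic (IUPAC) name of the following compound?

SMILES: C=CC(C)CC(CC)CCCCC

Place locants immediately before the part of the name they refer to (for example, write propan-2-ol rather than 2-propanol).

The longest carbon chain that includes the multiple bond has 10 carbons, so the parent hydride is decane.
A C=C double bond in the chain gives the infix -ene-.
Choose the numbering such that numbering from this end puts the double bond at C-1 rather than C-9.
This places the double bond between C-1 and C-2; an ethyl group at C-5; a methyl group at C-3.
Prefixes are listed alphabetically: ethyl, methyl.
The name is 5-ethyl-3-methyldec-1-ene.

5-ethyl-3-methyldec-1-ene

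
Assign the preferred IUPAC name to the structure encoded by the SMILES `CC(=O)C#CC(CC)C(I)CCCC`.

Counting along the main chain through the carbonyl and the multiple bond gives 10 carbons: the parent is decane.
The principal characteristic group is a ketone (C=O on an internal carbon), named with the suffix -one.
A C≡C triple bond in the chain gives the infix -yne-.
The numbering direction is chosen so that numbering from this end puts the carbonyl group at C-2 rather than C-9.
This places the carbonyl at C-2; the triple bond between C-3 and C-4; an ethyl group at C-5; an iodo group at C-6.
Substituent prefixes are cited in alphabetical order (multiplying prefixes like di-/tri- are ignored for ordering).
The name is 5-ethyl-6-iododec-3-yn-2-one.

5-ethyl-6-iododec-3-yn-2-one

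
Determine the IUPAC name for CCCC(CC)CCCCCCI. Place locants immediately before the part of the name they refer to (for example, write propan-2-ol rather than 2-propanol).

The longest continuous carbon chain has 10 atoms, so the parent hydride is decane.
Choose the numbering such that the substituent locant set {1,7} is lower than {4,10} at the first point of difference.
This places an ethyl group at C-7; an iodo group at C-1.
Substituent prefixes are cited in alphabetical order (multiplying prefixes like di-/tri- are ignored for ordering).
The name is 7-ethyl-1-iododecane.

7-ethyl-1-iododecane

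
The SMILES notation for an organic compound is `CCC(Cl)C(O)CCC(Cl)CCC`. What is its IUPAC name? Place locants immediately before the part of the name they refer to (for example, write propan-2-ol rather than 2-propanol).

The longest chain bearing the –OH group is 10 carbons long (decane).
An alcohol (–OH) is the principal characteristic group, giving the suffix -ol.
The numbering direction is chosen so that numbering from this end puts the hydroxyl group at C-4 rather than C-7.
With this numbering: the hydroxyl at C-4; chloro groups at C-3 and C-7.
The name is 3,7-dichlorodecan-4-ol.

3,7-dichlorodecan-4-ol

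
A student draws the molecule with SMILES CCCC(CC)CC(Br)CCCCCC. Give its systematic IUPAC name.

6-bromo-4-ethyldodecane

The longest continuous carbon chain has 12 atoms, so the parent hydride is dodecane.
Choose the numbering such that the substituent locant set {4,6} is lower than {7,9} at the first point of difference.
With this numbering: a bromo group at C-6; an ethyl group at C-4.
Prefixes are listed alphabetically: bromo, ethyl.
The name is 6-bromo-4-ethyldodecane.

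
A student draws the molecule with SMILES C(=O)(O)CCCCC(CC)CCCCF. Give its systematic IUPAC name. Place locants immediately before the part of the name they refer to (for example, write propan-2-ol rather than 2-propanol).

Counting along the main chain through the –COOH group gives 10 carbons: the parent is decane.
The principal characteristic group is a carboxylic acid (terminal –COOH), named with the suffix -oic acid.
Choose the numbering such that the carboxylic acid carbon is C-1 by definition.
That gives an ethyl group at C-6; a fluoro group at C-10.
Prefixes are listed alphabetically: ethyl, fluoro.
Putting it together: 6-ethyl-10-fluorodecanoic acid.

6-ethyl-10-fluorodecanoic acid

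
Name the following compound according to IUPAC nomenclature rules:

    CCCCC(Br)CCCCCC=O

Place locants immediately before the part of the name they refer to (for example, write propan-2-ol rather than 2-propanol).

7-bromoundecanal

The longest carbon chain that includes the –CHO group has 11 carbons, so the parent hydride is undecane.
An aldehyde (terminal –CHO) is the principal characteristic group, giving the suffix -al.
The numbering direction is chosen so that the aldehyde carbon is C-1 by definition.
That gives a bromo group at C-7.
Assembling the pieces gives 7-bromoundecanal.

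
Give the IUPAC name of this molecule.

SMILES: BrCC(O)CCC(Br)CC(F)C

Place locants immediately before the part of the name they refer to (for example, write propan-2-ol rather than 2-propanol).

1,5-dibromo-7-fluorooctan-2-ol

The longest chain bearing the –OH group is 8 carbons long (octane).
The highest-priority functional group is an alcohol (–OH), so the name ends in -ol.
Choose the numbering such that numbering from this end puts the hydroxyl group at C-2 rather than C-7.
That gives the hydroxyl at C-2; bromo groups at C-1 and C-5; a fluoro group at C-7.
Substituent prefixes are cited in alphabetical order (multiplying prefixes like di-/tri- are ignored for ordering).
Assembling the pieces gives 1,5-dibromo-7-fluorooctan-2-ol.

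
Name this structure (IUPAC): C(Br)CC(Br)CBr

The parent chain contains 4 carbons (butane).
Choose the numbering such that the substituent locant set {1,2,4} is lower than {1,3,4} at the first point of difference.
That gives bromo groups at C-1 and C-2 and C-4.
Assembling the pieces gives 1,2,4-tribromobutane.

1,2,4-tribromobutane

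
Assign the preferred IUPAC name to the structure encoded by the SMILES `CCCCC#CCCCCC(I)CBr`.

12-bromo-11-iodododec-5-yne

Counting along the main chain through the multiple bond gives 12 carbons: the parent is dodecane.
A C≡C triple bond in the chain gives the infix -yne-.
Choose the numbering such that numbering from this end puts the triple bond at C-5 rather than C-7.
This places the triple bond between C-5 and C-6; a bromo group at C-12; an iodo group at C-11.
The substituents are ordered alphabetically, ignoring any di-/tri- multipliers.
Assembling the pieces gives 12-bromo-11-iodododec-5-yne.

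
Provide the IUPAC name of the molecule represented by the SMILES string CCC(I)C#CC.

Counting along the main chain through the multiple bond gives 6 carbons: the parent is hexane.
There is one C≡C triple bond, indicated by the ending -yne.
Choose the numbering such that numbering from this end puts the triple bond at C-2 rather than C-4.
That gives the triple bond between C-2 and C-3; an iodo group at C-4.
Assembling the pieces gives 4-iodohex-2-yne.

4-iodohex-2-yne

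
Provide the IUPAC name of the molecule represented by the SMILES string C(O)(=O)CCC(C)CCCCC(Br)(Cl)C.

9-bromo-9-chloro-4-methyldecanoic acid

The longest carbon chain that includes the –COOH group has 10 carbons, so the parent hydride is decane.
The highest-priority functional group is a carboxylic acid (terminal –COOH), so the name ends in -oic acid.
Choose the numbering such that the carboxylic acid carbon is C-1 by definition.
This places a bromo group at C-9; a chloro group at C-9; a methyl group at C-4.
Substituent prefixes are cited in alphabetical order (multiplying prefixes like di-/tri- are ignored for ordering).
Putting it together: 9-bromo-9-chloro-4-methyldecanoic acid.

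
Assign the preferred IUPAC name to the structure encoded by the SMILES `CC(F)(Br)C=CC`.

The longest carbon chain that includes the multiple bond has 5 carbons, so the parent hydride is pentane.
A C=C double bond in the chain gives the infix -ene-.
The numbering direction is chosen so that numbering from this end puts the double bond at C-2 rather than C-3.
With this numbering: the double bond between C-2 and C-3; a bromo group at C-4; a fluoro group at C-4.
The substituents are ordered alphabetically, ignoring any di-/tri- multipliers.
The name is 4-bromo-4-fluoropent-2-ene.

4-bromo-4-fluoropent-2-ene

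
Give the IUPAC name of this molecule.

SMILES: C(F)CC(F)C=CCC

The longest chain bearing the multiple bond is 7 carbons long (heptane).
The chain contains a C=C double bond, so the unsaturation ending is -ene.
Choose the numbering such that numbering from this end puts the double bond at C-3 rather than C-4.
This places the double bond between C-3 and C-4; fluoro groups at C-5 and C-7.
Assembling the pieces gives 5,7-difluorohept-3-ene.

5,7-difluorohept-3-ene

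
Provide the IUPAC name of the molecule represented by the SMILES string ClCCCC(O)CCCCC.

1-chlorononan-4-ol

Counting along the main chain through the –OH group gives 9 carbons: the parent is nonane.
The highest-priority functional group is an alcohol (–OH), so the name ends in -ol.
The numbering direction is chosen so that numbering from this end puts the hydroxyl group at C-4 rather than C-6.
With this numbering: the hydroxyl at C-4; a chloro group at C-1.
Putting it together: 1-chlorononan-4-ol.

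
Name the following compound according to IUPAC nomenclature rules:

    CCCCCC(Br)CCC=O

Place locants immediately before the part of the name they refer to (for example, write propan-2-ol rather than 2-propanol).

4-bromononanal

The longest carbon chain that includes the –CHO group has 9 carbons, so the parent hydride is nonane.
The principal characteristic group is an aldehyde (terminal –CHO), named with the suffix -al.
Number the chain so that the aldehyde carbon is C-1 by definition.
That gives a bromo group at C-4.
The name is 4-bromononanal.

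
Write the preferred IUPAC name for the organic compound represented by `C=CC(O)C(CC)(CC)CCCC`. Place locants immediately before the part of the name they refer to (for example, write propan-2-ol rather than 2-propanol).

Counting along the main chain through the –OH group and the multiple bond gives 8 carbons: the parent is octane.
An alcohol (–OH) is the principal characteristic group, giving the suffix -ol.
A C=C double bond in the chain gives the infix -ene-.
Choose the numbering such that numbering from this end puts the hydroxyl group at C-3 rather than C-6.
That gives the hydroxyl at C-3; the double bond between C-1 and C-2; two ethyl groups at C-4.
Putting it together: 4,4-diethyloct-1-en-3-ol.

4,4-diethyloct-1-en-3-ol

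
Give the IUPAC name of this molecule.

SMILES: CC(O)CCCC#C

hept-6-yn-2-ol

The longest chain bearing the –OH group and the multiple bond is 7 carbons long (heptane).
The principal characteristic group is an alcohol (–OH), named with the suffix -ol.
There is one C≡C triple bond, indicated by the ending -yne.
The numbering direction is chosen so that numbering from this end puts the hydroxyl group at C-2 rather than C-6.
That gives the hydroxyl at C-2; the triple bond between C-6 and C-7.
Assembling the pieces gives hept-6-yn-2-ol.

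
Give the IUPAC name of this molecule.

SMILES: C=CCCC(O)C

The longest chain bearing the –OH group and the multiple bond is 6 carbons long (hexane).
An alcohol (–OH) is the principal characteristic group, giving the suffix -ol.
There is one C=C double bond, indicated by the ending -ene.
The numbering direction is chosen so that numbering from this end puts the hydroxyl group at C-2 rather than C-5.
With this numbering: the hydroxyl at C-2; the double bond between C-5 and C-6.
The name is hex-5-en-2-ol.

hex-5-en-2-ol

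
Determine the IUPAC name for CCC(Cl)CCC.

3-chlorohexane

The longest carbon chain is 6 atoms: the parent is hexane.
Choose the numbering such that the substituent locant set {3} is lower than {4} at the first point of difference.
That gives a chloro group at C-3.
Assembling the pieces gives 3-chlorohexane.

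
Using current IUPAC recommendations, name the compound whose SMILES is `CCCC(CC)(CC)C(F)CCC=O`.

The longest chain bearing the –CHO group is 8 carbons long (octane).
An aldehyde (terminal –CHO) is the principal characteristic group, giving the suffix -al.
Number the chain so that the aldehyde carbon is C-1 by definition.
That gives two ethyl groups at C-5; a fluoro group at C-4.
The substituents are ordered alphabetically, ignoring any di-/tri- multipliers.
The name is 5,5-diethyl-4-fluorooctanal.

5,5-diethyl-4-fluorooctanal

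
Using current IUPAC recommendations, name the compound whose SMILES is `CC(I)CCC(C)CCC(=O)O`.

7-iodo-4-methyloctanoic acid

The longest carbon chain that includes the –COOH group has 8 carbons, so the parent hydride is octane.
The principal characteristic group is a carboxylic acid (terminal –COOH), named with the suffix -oic acid.
The numbering direction is chosen so that the carboxylic acid carbon is C-1 by definition.
That gives an iodo group at C-7; a methyl group at C-4.
Substituent prefixes are cited in alphabetical order (multiplying prefixes like di-/tri- are ignored for ordering).
Putting it together: 7-iodo-4-methyloctanoic acid.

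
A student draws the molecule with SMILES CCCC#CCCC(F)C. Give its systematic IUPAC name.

The longest carbon chain that includes the multiple bond has 9 carbons, so the parent hydride is nonane.
There is one C≡C triple bond, indicated by the ending -yne.
Choose the numbering such that numbering from this end puts the triple bond at C-4 rather than C-5.
That gives the triple bond between C-4 and C-5; a fluoro group at C-8.
Assembling the pieces gives 8-fluoronon-4-yne.

8-fluoronon-4-yne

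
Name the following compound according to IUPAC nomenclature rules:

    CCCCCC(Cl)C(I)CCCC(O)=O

6-chloro-5-iodoundecanoic acid

The longest chain bearing the –COOH group is 11 carbons long (undecane).
The highest-priority functional group is a carboxylic acid (terminal –COOH), so the name ends in -oic acid.
The numbering direction is chosen so that the carboxylic acid carbon is C-1 by definition.
With this numbering: a chloro group at C-6; an iodo group at C-5.
Substituent prefixes are cited in alphabetical order (multiplying prefixes like di-/tri- are ignored for ordering).
Assembling the pieces gives 6-chloro-5-iodoundecanoic acid.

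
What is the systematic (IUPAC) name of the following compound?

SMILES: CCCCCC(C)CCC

The longest continuous carbon chain has 9 atoms, so the parent hydride is nonane.
Number the chain so that the substituent locant set {4} is lower than {6} at the first point of difference.
With this numbering: a methyl group at C-4.
Assembling the pieces gives 4-methylnonane.

4-methylnonane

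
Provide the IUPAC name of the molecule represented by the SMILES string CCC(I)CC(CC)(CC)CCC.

5,5-diethyl-3-iodooctane

The longest carbon chain is 8 atoms: the parent is octane.
Choose the numbering such that the substituent locant set {3,5,5} is lower than {4,4,6} at the first point of difference.
This places two ethyl groups at C-5; an iodo group at C-3.
The substituents are ordered alphabetically, ignoring any di-/tri- multipliers.
The name is 5,5-diethyl-3-iodooctane.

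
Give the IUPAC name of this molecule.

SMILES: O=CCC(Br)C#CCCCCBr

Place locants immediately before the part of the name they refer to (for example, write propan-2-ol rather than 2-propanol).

3,9-dibromonon-4-ynal

The longest carbon chain that includes the –CHO group and the multiple bond has 9 carbons, so the parent hydride is nonane.
An aldehyde (terminal –CHO) is the principal characteristic group, giving the suffix -al.
The chain contains a C≡C triple bond, so the unsaturation ending is -yne.
Choose the numbering such that the aldehyde carbon is C-1 by definition.
That gives the triple bond between C-4 and C-5; bromo groups at C-3 and C-9.
The name is 3,9-dibromonon-4-ynal.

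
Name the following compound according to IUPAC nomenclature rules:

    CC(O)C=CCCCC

The longest chain bearing the –OH group and the multiple bond is 8 carbons long (octane).
An alcohol (–OH) is the principal characteristic group, giving the suffix -ol.
The chain contains a C=C double bond, so the unsaturation ending is -ene.
The numbering direction is chosen so that numbering from this end puts the hydroxyl group at C-2 rather than C-7.
That gives the hydroxyl at C-2; the double bond between C-3 and C-4.
Assembling the pieces gives oct-3-en-2-ol.

oct-3-en-2-ol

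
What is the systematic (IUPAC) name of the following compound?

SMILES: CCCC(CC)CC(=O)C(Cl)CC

The longest carbon chain that includes the carbonyl has 9 carbons, so the parent hydride is nonane.
The principal characteristic group is a ketone (C=O on an internal carbon), named with the suffix -one.
Number the chain so that numbering from this end puts the carbonyl group at C-4 rather than C-6.
With this numbering: the carbonyl at C-4; a chloro group at C-3; an ethyl group at C-6.
The substituents are ordered alphabetically, ignoring any di-/tri- multipliers.
The name is 3-chloro-6-ethylnonan-4-one.

3-chloro-6-ethylnonan-4-one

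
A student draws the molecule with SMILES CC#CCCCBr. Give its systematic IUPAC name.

6-bromohex-2-yne

The longest chain bearing the multiple bond is 6 carbons long (hexane).
The chain contains a C≡C triple bond, so the unsaturation ending is -yne.
Choose the numbering such that numbering from this end puts the triple bond at C-2 rather than C-4.
This places the triple bond between C-2 and C-3; a bromo group at C-6.
The name is 6-bromohex-2-yne.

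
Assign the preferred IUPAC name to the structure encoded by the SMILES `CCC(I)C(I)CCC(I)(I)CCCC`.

3,4,7,7-tetraiodoundecane

The longest continuous carbon chain has 11 atoms, so the parent hydride is undecane.
The numbering direction is chosen so that the substituent locant set {3,4,7,7} is lower than {5,5,8,9} at the first point of difference.
That gives iodo groups at C-3 and C-4 and C-7 (×2).
Assembling the pieces gives 3,4,7,7-tetraiodoundecane.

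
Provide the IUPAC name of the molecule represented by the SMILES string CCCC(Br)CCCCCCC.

4-bromoundecane

The longest continuous carbon chain has 11 atoms, so the parent hydride is undecane.
Number the chain so that the substituent locant set {4} is lower than {8} at the first point of difference.
That gives a bromo group at C-4.
Putting it together: 4-bromoundecane.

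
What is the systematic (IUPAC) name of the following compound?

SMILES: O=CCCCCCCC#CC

The longest carbon chain that includes the –CHO group and the multiple bond has 10 carbons, so the parent hydride is decane.
An aldehyde (terminal –CHO) is the principal characteristic group, giving the suffix -al.
The chain contains a C≡C triple bond, so the unsaturation ending is -yne.
Number the chain so that the aldehyde carbon is C-1 by definition.
With this numbering: the triple bond between C-8 and C-9.
The name is dec-8-ynal.

dec-8-ynal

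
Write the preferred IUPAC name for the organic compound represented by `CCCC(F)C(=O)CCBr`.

1-bromo-4-fluoroheptan-3-one

Counting along the main chain through the carbonyl gives 7 carbons: the parent is heptane.
The highest-priority functional group is a ketone (C=O on an internal carbon), so the name ends in -one.
Choose the numbering such that numbering from this end puts the carbonyl group at C-3 rather than C-5.
That gives the carbonyl at C-3; a bromo group at C-1; a fluoro group at C-4.
Substituent prefixes are cited in alphabetical order (multiplying prefixes like di-/tri- are ignored for ordering).
Assembling the pieces gives 1-bromo-4-fluoroheptan-3-one.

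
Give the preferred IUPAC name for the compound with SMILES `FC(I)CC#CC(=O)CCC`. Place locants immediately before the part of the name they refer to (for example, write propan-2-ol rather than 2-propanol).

8-fluoro-8-iodooct-5-yn-4-one

The longest carbon chain that includes the carbonyl and the multiple bond has 8 carbons, so the parent hydride is octane.
A ketone (C=O on an internal carbon) is the principal characteristic group, giving the suffix -one.
The chain contains a C≡C triple bond, so the unsaturation ending is -yne.
The numbering direction is chosen so that numbering from this end puts the carbonyl group at C-4 rather than C-5.
With this numbering: the carbonyl at C-4; the triple bond between C-5 and C-6; a fluoro group at C-8; an iodo group at C-8.
Substituent prefixes are cited in alphabetical order (multiplying prefixes like di-/tri- are ignored for ordering).
The name is 8-fluoro-8-iodooct-5-yn-4-one.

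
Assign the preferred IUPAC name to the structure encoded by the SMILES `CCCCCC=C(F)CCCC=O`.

The longest chain bearing the –CHO group and the multiple bond is 11 carbons long (undecane).
The highest-priority functional group is an aldehyde (terminal –CHO), so the name ends in -al.
There is one C=C double bond, indicated by the ending -ene.
The numbering direction is chosen so that the aldehyde carbon is C-1 by definition.
With this numbering: the double bond between C-5 and C-6; a fluoro group at C-5.
The name is 5-fluoroundec-5-enal.

5-fluoroundec-5-enal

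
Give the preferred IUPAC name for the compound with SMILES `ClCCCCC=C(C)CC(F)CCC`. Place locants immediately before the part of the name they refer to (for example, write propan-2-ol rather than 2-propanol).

1-chloro-8-fluoro-6-methylundec-5-ene

The longest chain bearing the multiple bond is 11 carbons long (undecane).
A C=C double bond in the chain gives the infix -ene-.
Choose the numbering such that numbering from this end puts the double bond at C-5 rather than C-6.
That gives the double bond between C-5 and C-6; a chloro group at C-1; a fluoro group at C-8; a methyl group at C-6.
Substituent prefixes are cited in alphabetical order (multiplying prefixes like di-/tri- are ignored for ordering).
Putting it together: 1-chloro-8-fluoro-6-methylundec-5-ene.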